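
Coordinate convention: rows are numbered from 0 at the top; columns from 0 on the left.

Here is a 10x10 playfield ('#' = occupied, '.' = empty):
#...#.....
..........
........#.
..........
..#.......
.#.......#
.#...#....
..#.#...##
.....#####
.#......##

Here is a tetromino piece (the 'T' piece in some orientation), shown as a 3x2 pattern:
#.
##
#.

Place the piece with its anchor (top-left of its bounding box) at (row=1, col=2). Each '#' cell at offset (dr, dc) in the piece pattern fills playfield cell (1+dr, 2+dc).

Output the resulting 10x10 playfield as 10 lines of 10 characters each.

Fill (1+0,2+0) = (1,2)
Fill (1+1,2+0) = (2,2)
Fill (1+1,2+1) = (2,3)
Fill (1+2,2+0) = (3,2)

Answer: #...#.....
..#.......
..##....#.
..#.......
..#.......
.#.......#
.#...#....
..#.#...##
.....#####
.#......##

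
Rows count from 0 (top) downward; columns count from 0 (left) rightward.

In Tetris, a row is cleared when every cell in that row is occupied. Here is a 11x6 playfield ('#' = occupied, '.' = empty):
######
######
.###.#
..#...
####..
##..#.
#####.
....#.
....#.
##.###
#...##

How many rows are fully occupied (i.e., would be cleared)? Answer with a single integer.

Answer: 2

Derivation:
Check each row:
  row 0: 0 empty cells -> FULL (clear)
  row 1: 0 empty cells -> FULL (clear)
  row 2: 2 empty cells -> not full
  row 3: 5 empty cells -> not full
  row 4: 2 empty cells -> not full
  row 5: 3 empty cells -> not full
  row 6: 1 empty cell -> not full
  row 7: 5 empty cells -> not full
  row 8: 5 empty cells -> not full
  row 9: 1 empty cell -> not full
  row 10: 3 empty cells -> not full
Total rows cleared: 2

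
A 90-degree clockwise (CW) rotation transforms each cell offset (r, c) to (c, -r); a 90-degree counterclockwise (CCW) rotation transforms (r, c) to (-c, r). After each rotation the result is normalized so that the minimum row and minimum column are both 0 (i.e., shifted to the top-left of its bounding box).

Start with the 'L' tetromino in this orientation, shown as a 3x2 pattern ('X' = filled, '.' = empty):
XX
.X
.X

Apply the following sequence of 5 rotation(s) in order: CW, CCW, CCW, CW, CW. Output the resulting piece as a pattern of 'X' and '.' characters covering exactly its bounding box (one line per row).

Answer: ..X
XXX

Derivation:
Start:
XX
.X
.X
After rotation 1 (CW):
..X
XXX
After rotation 2 (CCW):
XX
.X
.X
After rotation 3 (CCW):
XXX
X..
After rotation 4 (CW):
XX
.X
.X
After rotation 5 (CW):
..X
XXX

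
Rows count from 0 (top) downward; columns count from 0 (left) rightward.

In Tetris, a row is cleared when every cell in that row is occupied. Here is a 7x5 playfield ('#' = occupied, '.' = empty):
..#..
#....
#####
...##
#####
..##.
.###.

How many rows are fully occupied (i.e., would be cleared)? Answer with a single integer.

Check each row:
  row 0: 4 empty cells -> not full
  row 1: 4 empty cells -> not full
  row 2: 0 empty cells -> FULL (clear)
  row 3: 3 empty cells -> not full
  row 4: 0 empty cells -> FULL (clear)
  row 5: 3 empty cells -> not full
  row 6: 2 empty cells -> not full
Total rows cleared: 2

Answer: 2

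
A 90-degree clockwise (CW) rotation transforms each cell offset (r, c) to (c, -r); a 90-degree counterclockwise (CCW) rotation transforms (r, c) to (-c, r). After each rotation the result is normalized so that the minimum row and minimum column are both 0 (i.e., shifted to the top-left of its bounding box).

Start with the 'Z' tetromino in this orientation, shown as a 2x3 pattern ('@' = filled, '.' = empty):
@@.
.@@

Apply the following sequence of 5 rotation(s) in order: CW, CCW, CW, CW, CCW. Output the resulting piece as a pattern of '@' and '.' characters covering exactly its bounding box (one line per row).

Answer: .@
@@
@.

Derivation:
Start:
@@.
.@@
After rotation 1 (CW):
.@
@@
@.
After rotation 2 (CCW):
@@.
.@@
After rotation 3 (CW):
.@
@@
@.
After rotation 4 (CW):
@@.
.@@
After rotation 5 (CCW):
.@
@@
@.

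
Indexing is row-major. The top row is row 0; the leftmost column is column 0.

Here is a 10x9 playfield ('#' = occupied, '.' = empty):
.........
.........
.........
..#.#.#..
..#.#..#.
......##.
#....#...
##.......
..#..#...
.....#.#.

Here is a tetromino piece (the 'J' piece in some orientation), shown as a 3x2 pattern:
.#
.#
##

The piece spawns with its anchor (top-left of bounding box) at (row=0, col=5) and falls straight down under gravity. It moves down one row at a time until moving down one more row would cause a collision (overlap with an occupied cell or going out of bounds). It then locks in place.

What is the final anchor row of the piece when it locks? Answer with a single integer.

Spawn at (row=0, col=5). Try each row:
  row 0: fits
  row 1: blocked -> lock at row 0

Answer: 0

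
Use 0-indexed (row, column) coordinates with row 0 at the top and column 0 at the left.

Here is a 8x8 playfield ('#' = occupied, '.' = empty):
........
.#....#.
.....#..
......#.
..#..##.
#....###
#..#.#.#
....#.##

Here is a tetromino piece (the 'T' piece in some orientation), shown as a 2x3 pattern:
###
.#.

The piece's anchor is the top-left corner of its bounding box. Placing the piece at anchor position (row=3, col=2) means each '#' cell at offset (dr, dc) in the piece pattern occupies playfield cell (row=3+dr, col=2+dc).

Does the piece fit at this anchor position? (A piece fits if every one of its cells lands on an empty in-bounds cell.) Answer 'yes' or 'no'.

Answer: yes

Derivation:
Check each piece cell at anchor (3, 2):
  offset (0,0) -> (3,2): empty -> OK
  offset (0,1) -> (3,3): empty -> OK
  offset (0,2) -> (3,4): empty -> OK
  offset (1,1) -> (4,3): empty -> OK
All cells valid: yes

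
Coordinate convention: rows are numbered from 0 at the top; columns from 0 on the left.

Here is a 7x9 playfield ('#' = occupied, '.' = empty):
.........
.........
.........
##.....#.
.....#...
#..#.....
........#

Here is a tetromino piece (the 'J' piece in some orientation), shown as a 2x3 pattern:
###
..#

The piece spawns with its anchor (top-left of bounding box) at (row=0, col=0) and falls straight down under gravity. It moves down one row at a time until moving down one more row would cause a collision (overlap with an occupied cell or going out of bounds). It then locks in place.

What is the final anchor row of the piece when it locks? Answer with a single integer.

Spawn at (row=0, col=0). Try each row:
  row 0: fits
  row 1: fits
  row 2: fits
  row 3: blocked -> lock at row 2

Answer: 2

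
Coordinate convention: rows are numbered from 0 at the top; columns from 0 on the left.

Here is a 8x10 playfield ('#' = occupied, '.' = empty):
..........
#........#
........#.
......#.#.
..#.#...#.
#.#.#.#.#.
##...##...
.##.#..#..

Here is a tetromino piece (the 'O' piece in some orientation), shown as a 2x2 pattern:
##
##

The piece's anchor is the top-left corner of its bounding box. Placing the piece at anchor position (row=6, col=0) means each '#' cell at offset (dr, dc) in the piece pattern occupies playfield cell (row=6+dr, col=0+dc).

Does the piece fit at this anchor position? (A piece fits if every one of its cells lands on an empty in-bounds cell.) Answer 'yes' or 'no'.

Answer: no

Derivation:
Check each piece cell at anchor (6, 0):
  offset (0,0) -> (6,0): occupied ('#') -> FAIL
  offset (0,1) -> (6,1): occupied ('#') -> FAIL
  offset (1,0) -> (7,0): empty -> OK
  offset (1,1) -> (7,1): occupied ('#') -> FAIL
All cells valid: no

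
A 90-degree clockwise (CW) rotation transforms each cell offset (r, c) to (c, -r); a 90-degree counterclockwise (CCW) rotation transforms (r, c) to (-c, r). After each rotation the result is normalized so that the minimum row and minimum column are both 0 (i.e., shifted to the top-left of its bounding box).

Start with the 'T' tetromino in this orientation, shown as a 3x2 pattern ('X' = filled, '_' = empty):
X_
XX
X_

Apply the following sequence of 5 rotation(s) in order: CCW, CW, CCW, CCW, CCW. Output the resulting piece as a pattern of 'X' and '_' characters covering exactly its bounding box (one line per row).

Start:
X_
XX
X_
After rotation 1 (CCW):
_X_
XXX
After rotation 2 (CW):
X_
XX
X_
After rotation 3 (CCW):
_X_
XXX
After rotation 4 (CCW):
_X
XX
_X
After rotation 5 (CCW):
XXX
_X_

Answer: XXX
_X_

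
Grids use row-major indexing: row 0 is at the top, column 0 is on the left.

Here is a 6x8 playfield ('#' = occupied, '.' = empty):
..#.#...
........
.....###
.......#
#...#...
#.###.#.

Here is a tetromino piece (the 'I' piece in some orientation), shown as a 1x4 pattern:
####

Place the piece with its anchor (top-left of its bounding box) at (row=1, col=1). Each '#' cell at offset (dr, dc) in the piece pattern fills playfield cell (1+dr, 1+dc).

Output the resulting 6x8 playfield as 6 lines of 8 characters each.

Fill (1+0,1+0) = (1,1)
Fill (1+0,1+1) = (1,2)
Fill (1+0,1+2) = (1,3)
Fill (1+0,1+3) = (1,4)

Answer: ..#.#...
.####...
.....###
.......#
#...#...
#.###.#.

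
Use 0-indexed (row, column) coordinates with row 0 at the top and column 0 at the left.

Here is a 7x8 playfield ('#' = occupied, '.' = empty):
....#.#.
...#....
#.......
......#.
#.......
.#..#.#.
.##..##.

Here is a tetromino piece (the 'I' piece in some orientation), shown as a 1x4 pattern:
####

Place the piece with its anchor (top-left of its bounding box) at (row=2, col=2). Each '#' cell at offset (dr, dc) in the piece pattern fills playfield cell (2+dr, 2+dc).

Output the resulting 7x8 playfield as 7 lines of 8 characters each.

Fill (2+0,2+0) = (2,2)
Fill (2+0,2+1) = (2,3)
Fill (2+0,2+2) = (2,4)
Fill (2+0,2+3) = (2,5)

Answer: ....#.#.
...#....
#.####..
......#.
#.......
.#..#.#.
.##..##.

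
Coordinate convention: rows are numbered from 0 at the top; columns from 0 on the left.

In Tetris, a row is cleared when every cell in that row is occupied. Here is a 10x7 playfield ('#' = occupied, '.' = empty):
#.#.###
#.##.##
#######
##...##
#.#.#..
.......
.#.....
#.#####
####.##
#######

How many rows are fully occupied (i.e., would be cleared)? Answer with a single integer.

Check each row:
  row 0: 2 empty cells -> not full
  row 1: 2 empty cells -> not full
  row 2: 0 empty cells -> FULL (clear)
  row 3: 3 empty cells -> not full
  row 4: 4 empty cells -> not full
  row 5: 7 empty cells -> not full
  row 6: 6 empty cells -> not full
  row 7: 1 empty cell -> not full
  row 8: 1 empty cell -> not full
  row 9: 0 empty cells -> FULL (clear)
Total rows cleared: 2

Answer: 2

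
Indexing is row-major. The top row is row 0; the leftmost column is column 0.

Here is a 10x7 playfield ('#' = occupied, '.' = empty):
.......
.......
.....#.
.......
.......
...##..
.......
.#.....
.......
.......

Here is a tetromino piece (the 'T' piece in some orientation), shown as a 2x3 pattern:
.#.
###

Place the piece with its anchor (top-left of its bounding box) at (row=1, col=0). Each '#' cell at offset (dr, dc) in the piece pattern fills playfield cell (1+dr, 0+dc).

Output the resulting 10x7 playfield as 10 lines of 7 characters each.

Fill (1+0,0+1) = (1,1)
Fill (1+1,0+0) = (2,0)
Fill (1+1,0+1) = (2,1)
Fill (1+1,0+2) = (2,2)

Answer: .......
.#.....
###..#.
.......
.......
...##..
.......
.#.....
.......
.......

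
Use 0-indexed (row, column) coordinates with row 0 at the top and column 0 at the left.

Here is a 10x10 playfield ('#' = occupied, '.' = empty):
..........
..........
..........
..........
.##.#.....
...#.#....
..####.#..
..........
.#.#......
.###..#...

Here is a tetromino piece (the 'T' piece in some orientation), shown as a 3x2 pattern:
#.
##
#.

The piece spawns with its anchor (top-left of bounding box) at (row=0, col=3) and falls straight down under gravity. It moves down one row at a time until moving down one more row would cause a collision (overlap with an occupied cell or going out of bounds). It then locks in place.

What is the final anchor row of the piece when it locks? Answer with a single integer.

Answer: 2

Derivation:
Spawn at (row=0, col=3). Try each row:
  row 0: fits
  row 1: fits
  row 2: fits
  row 3: blocked -> lock at row 2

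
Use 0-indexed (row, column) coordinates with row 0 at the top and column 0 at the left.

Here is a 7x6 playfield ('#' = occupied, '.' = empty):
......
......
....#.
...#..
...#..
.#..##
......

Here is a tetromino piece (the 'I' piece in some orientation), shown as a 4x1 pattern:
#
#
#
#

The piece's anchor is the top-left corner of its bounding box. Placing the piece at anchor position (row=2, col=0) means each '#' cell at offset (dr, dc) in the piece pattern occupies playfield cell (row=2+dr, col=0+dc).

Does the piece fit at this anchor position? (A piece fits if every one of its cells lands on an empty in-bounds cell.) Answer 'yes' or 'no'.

Answer: yes

Derivation:
Check each piece cell at anchor (2, 0):
  offset (0,0) -> (2,0): empty -> OK
  offset (1,0) -> (3,0): empty -> OK
  offset (2,0) -> (4,0): empty -> OK
  offset (3,0) -> (5,0): empty -> OK
All cells valid: yes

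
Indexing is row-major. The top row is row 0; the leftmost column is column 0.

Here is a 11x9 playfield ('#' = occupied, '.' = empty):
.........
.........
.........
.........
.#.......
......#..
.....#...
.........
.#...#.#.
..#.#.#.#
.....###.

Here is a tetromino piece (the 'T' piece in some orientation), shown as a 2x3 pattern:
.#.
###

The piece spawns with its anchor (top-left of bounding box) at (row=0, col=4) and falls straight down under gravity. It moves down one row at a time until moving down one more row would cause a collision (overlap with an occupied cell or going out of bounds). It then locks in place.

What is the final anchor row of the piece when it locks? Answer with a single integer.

Answer: 3

Derivation:
Spawn at (row=0, col=4). Try each row:
  row 0: fits
  row 1: fits
  row 2: fits
  row 3: fits
  row 4: blocked -> lock at row 3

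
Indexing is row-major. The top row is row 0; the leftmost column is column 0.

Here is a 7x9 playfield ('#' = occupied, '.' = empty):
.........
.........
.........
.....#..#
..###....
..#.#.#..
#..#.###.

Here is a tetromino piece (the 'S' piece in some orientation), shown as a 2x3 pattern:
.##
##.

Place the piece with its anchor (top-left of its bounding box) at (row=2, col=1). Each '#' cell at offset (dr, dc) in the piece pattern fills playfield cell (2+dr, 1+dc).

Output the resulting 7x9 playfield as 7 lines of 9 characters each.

Answer: .........
.........
..##.....
.##..#..#
..###....
..#.#.#..
#..#.###.

Derivation:
Fill (2+0,1+1) = (2,2)
Fill (2+0,1+2) = (2,3)
Fill (2+1,1+0) = (3,1)
Fill (2+1,1+1) = (3,2)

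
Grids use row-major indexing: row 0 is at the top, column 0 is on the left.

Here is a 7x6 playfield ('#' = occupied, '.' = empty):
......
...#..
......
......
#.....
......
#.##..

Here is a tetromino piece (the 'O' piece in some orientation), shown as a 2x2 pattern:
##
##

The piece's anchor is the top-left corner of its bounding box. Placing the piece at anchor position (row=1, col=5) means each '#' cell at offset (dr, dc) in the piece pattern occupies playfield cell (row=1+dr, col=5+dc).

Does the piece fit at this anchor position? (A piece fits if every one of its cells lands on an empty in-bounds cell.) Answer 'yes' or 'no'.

Answer: no

Derivation:
Check each piece cell at anchor (1, 5):
  offset (0,0) -> (1,5): empty -> OK
  offset (0,1) -> (1,6): out of bounds -> FAIL
  offset (1,0) -> (2,5): empty -> OK
  offset (1,1) -> (2,6): out of bounds -> FAIL
All cells valid: no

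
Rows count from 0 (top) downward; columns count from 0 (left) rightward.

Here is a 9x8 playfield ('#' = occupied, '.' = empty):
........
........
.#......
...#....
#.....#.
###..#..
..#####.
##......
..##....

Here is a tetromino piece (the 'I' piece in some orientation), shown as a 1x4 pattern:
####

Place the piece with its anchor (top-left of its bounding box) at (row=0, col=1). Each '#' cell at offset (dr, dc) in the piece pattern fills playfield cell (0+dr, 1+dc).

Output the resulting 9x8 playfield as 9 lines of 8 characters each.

Answer: .####...
........
.#......
...#....
#.....#.
###..#..
..#####.
##......
..##....

Derivation:
Fill (0+0,1+0) = (0,1)
Fill (0+0,1+1) = (0,2)
Fill (0+0,1+2) = (0,3)
Fill (0+0,1+3) = (0,4)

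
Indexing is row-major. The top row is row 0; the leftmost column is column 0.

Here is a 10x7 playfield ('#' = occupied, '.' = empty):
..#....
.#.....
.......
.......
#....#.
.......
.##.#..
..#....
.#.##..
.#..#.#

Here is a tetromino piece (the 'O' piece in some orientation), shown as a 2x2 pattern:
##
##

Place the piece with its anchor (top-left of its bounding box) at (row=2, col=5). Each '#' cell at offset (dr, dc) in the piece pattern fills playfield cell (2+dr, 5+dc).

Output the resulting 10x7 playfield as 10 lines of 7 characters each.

Fill (2+0,5+0) = (2,5)
Fill (2+0,5+1) = (2,6)
Fill (2+1,5+0) = (3,5)
Fill (2+1,5+1) = (3,6)

Answer: ..#....
.#.....
.....##
.....##
#....#.
.......
.##.#..
..#....
.#.##..
.#..#.#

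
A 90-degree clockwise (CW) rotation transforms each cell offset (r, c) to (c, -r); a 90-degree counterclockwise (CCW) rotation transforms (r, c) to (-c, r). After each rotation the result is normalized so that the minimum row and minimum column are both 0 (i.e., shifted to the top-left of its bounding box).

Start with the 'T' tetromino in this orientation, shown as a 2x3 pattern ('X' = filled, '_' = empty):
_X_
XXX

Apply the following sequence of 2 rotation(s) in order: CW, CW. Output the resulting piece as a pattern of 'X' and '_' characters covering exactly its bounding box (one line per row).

Answer: XXX
_X_

Derivation:
Start:
_X_
XXX
After rotation 1 (CW):
X_
XX
X_
After rotation 2 (CW):
XXX
_X_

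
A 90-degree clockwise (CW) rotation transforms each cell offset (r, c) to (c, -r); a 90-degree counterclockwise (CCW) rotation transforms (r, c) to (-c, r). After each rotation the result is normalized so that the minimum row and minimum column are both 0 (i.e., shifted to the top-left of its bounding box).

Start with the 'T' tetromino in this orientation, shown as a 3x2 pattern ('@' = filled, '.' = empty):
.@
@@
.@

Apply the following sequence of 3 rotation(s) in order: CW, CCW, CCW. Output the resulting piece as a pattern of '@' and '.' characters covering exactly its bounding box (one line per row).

Answer: @@@
.@.

Derivation:
Start:
.@
@@
.@
After rotation 1 (CW):
.@.
@@@
After rotation 2 (CCW):
.@
@@
.@
After rotation 3 (CCW):
@@@
.@.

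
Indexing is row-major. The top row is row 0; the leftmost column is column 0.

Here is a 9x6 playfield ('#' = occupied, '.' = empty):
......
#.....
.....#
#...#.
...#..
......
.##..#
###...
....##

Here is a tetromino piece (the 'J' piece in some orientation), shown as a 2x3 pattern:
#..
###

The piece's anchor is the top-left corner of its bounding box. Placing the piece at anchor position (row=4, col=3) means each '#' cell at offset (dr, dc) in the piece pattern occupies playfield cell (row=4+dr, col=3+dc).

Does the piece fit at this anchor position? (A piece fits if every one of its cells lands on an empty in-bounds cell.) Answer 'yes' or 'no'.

Check each piece cell at anchor (4, 3):
  offset (0,0) -> (4,3): occupied ('#') -> FAIL
  offset (1,0) -> (5,3): empty -> OK
  offset (1,1) -> (5,4): empty -> OK
  offset (1,2) -> (5,5): empty -> OK
All cells valid: no

Answer: no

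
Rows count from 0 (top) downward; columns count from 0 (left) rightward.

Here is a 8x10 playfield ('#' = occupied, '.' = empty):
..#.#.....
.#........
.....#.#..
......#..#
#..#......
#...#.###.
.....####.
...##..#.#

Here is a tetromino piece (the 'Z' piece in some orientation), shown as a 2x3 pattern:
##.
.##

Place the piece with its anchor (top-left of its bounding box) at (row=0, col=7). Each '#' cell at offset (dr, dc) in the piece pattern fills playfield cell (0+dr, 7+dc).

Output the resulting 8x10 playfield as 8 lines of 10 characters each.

Fill (0+0,7+0) = (0,7)
Fill (0+0,7+1) = (0,8)
Fill (0+1,7+1) = (1,8)
Fill (0+1,7+2) = (1,9)

Answer: ..#.#..##.
.#......##
.....#.#..
......#..#
#..#......
#...#.###.
.....####.
...##..#.#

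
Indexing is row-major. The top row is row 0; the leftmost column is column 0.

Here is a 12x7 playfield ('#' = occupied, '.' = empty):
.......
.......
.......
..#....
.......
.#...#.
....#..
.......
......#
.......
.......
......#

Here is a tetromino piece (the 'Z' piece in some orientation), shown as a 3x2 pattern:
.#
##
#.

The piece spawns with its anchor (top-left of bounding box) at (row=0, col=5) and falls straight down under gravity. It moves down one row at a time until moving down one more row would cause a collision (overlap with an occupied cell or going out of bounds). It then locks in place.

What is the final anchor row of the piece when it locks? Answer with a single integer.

Answer: 2

Derivation:
Spawn at (row=0, col=5). Try each row:
  row 0: fits
  row 1: fits
  row 2: fits
  row 3: blocked -> lock at row 2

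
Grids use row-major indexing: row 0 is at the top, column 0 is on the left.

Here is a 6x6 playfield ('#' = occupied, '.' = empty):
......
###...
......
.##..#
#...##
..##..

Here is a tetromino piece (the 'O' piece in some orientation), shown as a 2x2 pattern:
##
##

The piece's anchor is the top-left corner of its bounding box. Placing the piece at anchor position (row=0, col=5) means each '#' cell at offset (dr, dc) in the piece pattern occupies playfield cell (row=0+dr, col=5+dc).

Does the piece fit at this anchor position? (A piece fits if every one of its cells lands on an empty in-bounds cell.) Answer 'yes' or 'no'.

Check each piece cell at anchor (0, 5):
  offset (0,0) -> (0,5): empty -> OK
  offset (0,1) -> (0,6): out of bounds -> FAIL
  offset (1,0) -> (1,5): empty -> OK
  offset (1,1) -> (1,6): out of bounds -> FAIL
All cells valid: no

Answer: no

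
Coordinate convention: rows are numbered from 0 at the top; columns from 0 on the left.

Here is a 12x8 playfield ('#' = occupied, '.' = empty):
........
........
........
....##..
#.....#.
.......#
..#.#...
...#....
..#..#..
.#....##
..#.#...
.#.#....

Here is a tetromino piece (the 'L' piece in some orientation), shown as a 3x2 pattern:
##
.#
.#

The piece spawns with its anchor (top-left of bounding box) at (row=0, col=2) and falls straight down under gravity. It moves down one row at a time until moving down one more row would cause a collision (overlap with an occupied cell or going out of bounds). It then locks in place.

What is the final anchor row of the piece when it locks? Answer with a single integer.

Spawn at (row=0, col=2). Try each row:
  row 0: fits
  row 1: fits
  row 2: fits
  row 3: fits
  row 4: fits
  row 5: blocked -> lock at row 4

Answer: 4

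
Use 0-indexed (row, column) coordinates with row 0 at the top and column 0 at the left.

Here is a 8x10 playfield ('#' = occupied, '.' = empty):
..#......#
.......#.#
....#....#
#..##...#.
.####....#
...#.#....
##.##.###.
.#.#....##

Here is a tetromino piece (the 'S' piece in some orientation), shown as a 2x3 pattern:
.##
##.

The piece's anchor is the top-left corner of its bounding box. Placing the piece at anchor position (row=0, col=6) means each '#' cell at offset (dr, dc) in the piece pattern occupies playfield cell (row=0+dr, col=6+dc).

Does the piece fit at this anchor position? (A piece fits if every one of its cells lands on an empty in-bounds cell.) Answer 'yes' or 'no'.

Answer: no

Derivation:
Check each piece cell at anchor (0, 6):
  offset (0,1) -> (0,7): empty -> OK
  offset (0,2) -> (0,8): empty -> OK
  offset (1,0) -> (1,6): empty -> OK
  offset (1,1) -> (1,7): occupied ('#') -> FAIL
All cells valid: no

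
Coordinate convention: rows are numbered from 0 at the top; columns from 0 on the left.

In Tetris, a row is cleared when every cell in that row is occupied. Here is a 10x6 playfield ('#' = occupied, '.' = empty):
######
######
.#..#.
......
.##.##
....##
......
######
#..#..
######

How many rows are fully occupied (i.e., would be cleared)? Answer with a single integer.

Check each row:
  row 0: 0 empty cells -> FULL (clear)
  row 1: 0 empty cells -> FULL (clear)
  row 2: 4 empty cells -> not full
  row 3: 6 empty cells -> not full
  row 4: 2 empty cells -> not full
  row 5: 4 empty cells -> not full
  row 6: 6 empty cells -> not full
  row 7: 0 empty cells -> FULL (clear)
  row 8: 4 empty cells -> not full
  row 9: 0 empty cells -> FULL (clear)
Total rows cleared: 4

Answer: 4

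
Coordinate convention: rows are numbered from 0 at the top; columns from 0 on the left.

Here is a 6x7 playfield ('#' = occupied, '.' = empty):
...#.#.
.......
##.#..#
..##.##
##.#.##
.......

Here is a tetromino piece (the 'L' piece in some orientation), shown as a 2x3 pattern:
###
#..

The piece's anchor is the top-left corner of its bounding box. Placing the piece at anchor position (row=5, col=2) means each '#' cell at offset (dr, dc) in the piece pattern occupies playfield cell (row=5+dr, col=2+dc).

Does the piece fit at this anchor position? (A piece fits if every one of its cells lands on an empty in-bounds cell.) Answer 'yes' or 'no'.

Check each piece cell at anchor (5, 2):
  offset (0,0) -> (5,2): empty -> OK
  offset (0,1) -> (5,3): empty -> OK
  offset (0,2) -> (5,4): empty -> OK
  offset (1,0) -> (6,2): out of bounds -> FAIL
All cells valid: no

Answer: no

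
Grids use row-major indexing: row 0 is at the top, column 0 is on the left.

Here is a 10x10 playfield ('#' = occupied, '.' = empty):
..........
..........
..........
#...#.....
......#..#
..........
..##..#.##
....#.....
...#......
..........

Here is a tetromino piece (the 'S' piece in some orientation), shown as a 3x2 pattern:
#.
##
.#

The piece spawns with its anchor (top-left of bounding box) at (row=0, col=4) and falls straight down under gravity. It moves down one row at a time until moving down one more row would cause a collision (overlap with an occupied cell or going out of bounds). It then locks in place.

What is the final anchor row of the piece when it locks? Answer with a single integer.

Spawn at (row=0, col=4). Try each row:
  row 0: fits
  row 1: fits
  row 2: blocked -> lock at row 1

Answer: 1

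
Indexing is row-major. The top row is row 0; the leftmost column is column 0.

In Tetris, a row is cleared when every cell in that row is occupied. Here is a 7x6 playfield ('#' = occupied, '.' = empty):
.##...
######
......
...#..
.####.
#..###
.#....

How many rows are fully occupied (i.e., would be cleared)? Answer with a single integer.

Answer: 1

Derivation:
Check each row:
  row 0: 4 empty cells -> not full
  row 1: 0 empty cells -> FULL (clear)
  row 2: 6 empty cells -> not full
  row 3: 5 empty cells -> not full
  row 4: 2 empty cells -> not full
  row 5: 2 empty cells -> not full
  row 6: 5 empty cells -> not full
Total rows cleared: 1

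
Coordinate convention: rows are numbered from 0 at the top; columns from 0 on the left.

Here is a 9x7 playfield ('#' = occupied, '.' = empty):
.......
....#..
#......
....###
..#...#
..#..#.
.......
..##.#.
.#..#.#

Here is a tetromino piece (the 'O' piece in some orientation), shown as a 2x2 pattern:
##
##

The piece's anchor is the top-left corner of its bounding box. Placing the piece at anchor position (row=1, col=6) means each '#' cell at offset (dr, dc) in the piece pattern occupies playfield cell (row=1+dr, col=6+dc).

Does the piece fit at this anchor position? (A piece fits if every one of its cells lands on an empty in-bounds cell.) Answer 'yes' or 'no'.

Check each piece cell at anchor (1, 6):
  offset (0,0) -> (1,6): empty -> OK
  offset (0,1) -> (1,7): out of bounds -> FAIL
  offset (1,0) -> (2,6): empty -> OK
  offset (1,1) -> (2,7): out of bounds -> FAIL
All cells valid: no

Answer: no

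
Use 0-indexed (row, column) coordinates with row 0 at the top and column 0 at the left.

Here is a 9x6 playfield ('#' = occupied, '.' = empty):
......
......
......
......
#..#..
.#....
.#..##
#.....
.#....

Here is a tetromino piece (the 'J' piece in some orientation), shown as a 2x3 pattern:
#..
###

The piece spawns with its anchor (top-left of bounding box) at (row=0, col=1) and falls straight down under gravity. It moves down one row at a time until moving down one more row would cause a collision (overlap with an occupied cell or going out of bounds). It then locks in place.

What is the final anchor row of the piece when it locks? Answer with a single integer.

Spawn at (row=0, col=1). Try each row:
  row 0: fits
  row 1: fits
  row 2: fits
  row 3: blocked -> lock at row 2

Answer: 2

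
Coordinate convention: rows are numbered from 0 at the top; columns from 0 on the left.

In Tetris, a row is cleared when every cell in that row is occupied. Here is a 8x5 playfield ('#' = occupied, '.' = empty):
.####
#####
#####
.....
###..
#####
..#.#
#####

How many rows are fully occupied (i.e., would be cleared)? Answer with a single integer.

Answer: 4

Derivation:
Check each row:
  row 0: 1 empty cell -> not full
  row 1: 0 empty cells -> FULL (clear)
  row 2: 0 empty cells -> FULL (clear)
  row 3: 5 empty cells -> not full
  row 4: 2 empty cells -> not full
  row 5: 0 empty cells -> FULL (clear)
  row 6: 3 empty cells -> not full
  row 7: 0 empty cells -> FULL (clear)
Total rows cleared: 4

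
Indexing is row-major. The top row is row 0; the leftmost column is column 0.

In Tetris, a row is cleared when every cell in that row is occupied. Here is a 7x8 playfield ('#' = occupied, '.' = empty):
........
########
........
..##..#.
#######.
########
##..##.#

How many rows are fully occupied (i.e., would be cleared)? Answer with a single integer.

Answer: 2

Derivation:
Check each row:
  row 0: 8 empty cells -> not full
  row 1: 0 empty cells -> FULL (clear)
  row 2: 8 empty cells -> not full
  row 3: 5 empty cells -> not full
  row 4: 1 empty cell -> not full
  row 5: 0 empty cells -> FULL (clear)
  row 6: 3 empty cells -> not full
Total rows cleared: 2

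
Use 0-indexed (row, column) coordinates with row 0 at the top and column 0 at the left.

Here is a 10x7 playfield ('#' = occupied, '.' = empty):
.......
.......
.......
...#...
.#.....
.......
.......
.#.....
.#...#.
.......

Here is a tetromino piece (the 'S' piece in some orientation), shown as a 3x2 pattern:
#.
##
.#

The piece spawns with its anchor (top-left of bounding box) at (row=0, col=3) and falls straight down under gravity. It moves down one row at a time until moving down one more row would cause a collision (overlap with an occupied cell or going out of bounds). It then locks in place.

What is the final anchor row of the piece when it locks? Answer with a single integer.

Spawn at (row=0, col=3). Try each row:
  row 0: fits
  row 1: fits
  row 2: blocked -> lock at row 1

Answer: 1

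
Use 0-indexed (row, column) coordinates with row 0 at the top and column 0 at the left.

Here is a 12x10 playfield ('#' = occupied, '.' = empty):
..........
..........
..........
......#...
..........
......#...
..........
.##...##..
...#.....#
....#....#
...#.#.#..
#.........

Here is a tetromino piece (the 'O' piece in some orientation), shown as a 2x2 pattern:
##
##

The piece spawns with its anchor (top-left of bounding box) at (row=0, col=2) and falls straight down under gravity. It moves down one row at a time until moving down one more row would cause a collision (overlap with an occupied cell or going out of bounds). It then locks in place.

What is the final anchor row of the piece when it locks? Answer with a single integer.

Spawn at (row=0, col=2). Try each row:
  row 0: fits
  row 1: fits
  row 2: fits
  row 3: fits
  row 4: fits
  row 5: fits
  row 6: blocked -> lock at row 5

Answer: 5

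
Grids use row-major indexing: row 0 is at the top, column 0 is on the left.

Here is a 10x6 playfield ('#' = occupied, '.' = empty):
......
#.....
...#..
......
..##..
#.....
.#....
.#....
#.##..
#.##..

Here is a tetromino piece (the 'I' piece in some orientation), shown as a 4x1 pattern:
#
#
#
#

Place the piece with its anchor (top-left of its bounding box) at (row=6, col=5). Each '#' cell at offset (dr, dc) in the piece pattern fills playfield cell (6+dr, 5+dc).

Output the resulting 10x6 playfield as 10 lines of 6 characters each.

Fill (6+0,5+0) = (6,5)
Fill (6+1,5+0) = (7,5)
Fill (6+2,5+0) = (8,5)
Fill (6+3,5+0) = (9,5)

Answer: ......
#.....
...#..
......
..##..
#.....
.#...#
.#...#
#.##.#
#.##.#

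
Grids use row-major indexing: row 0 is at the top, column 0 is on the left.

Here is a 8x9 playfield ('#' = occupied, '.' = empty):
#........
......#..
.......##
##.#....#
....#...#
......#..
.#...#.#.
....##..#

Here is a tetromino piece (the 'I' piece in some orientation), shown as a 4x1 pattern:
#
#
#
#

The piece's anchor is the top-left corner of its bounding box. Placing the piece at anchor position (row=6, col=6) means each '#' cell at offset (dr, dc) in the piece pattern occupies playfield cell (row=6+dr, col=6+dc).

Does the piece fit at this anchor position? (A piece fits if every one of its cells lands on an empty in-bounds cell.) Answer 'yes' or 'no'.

Check each piece cell at anchor (6, 6):
  offset (0,0) -> (6,6): empty -> OK
  offset (1,0) -> (7,6): empty -> OK
  offset (2,0) -> (8,6): out of bounds -> FAIL
  offset (3,0) -> (9,6): out of bounds -> FAIL
All cells valid: no

Answer: no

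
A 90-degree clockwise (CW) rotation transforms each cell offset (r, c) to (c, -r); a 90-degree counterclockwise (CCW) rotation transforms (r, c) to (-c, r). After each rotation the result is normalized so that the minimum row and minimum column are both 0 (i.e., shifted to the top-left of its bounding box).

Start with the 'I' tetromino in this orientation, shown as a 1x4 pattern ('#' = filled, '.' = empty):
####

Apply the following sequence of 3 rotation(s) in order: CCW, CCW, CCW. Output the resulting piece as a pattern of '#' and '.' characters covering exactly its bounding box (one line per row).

Start:
####
After rotation 1 (CCW):
#
#
#
#
After rotation 2 (CCW):
####
After rotation 3 (CCW):
#
#
#
#

Answer: #
#
#
#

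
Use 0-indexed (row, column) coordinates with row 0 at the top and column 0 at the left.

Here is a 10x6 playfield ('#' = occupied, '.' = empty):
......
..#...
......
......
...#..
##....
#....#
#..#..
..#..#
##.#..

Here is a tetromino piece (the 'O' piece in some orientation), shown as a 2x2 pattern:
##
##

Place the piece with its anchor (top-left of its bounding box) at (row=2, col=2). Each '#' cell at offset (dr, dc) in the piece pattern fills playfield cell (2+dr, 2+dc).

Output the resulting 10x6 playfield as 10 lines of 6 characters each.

Fill (2+0,2+0) = (2,2)
Fill (2+0,2+1) = (2,3)
Fill (2+1,2+0) = (3,2)
Fill (2+1,2+1) = (3,3)

Answer: ......
..#...
..##..
..##..
...#..
##....
#....#
#..#..
..#..#
##.#..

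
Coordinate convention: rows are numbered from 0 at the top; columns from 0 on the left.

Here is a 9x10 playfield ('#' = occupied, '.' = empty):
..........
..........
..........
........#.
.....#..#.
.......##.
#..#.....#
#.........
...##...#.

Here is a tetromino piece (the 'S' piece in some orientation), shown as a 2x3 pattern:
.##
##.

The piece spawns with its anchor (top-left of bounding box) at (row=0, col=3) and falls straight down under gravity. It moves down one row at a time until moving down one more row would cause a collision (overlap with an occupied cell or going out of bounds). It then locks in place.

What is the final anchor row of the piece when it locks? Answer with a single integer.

Spawn at (row=0, col=3). Try each row:
  row 0: fits
  row 1: fits
  row 2: fits
  row 3: fits
  row 4: blocked -> lock at row 3

Answer: 3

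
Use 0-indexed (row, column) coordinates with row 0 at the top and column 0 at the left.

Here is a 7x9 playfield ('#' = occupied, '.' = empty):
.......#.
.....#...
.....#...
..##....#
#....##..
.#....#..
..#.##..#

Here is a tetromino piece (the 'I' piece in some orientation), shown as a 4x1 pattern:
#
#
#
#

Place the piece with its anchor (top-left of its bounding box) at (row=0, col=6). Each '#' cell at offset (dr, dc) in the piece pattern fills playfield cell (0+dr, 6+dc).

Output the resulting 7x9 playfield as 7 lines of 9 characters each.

Fill (0+0,6+0) = (0,6)
Fill (0+1,6+0) = (1,6)
Fill (0+2,6+0) = (2,6)
Fill (0+3,6+0) = (3,6)

Answer: ......##.
.....##..
.....##..
..##..#.#
#....##..
.#....#..
..#.##..#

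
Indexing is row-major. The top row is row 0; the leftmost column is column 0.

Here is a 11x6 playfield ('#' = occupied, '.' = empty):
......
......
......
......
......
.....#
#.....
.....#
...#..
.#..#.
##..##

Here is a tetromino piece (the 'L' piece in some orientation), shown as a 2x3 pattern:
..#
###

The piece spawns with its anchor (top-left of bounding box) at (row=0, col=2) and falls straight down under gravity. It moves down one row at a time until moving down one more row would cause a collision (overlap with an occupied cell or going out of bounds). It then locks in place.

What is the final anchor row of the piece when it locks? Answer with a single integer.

Spawn at (row=0, col=2). Try each row:
  row 0: fits
  row 1: fits
  row 2: fits
  row 3: fits
  row 4: fits
  row 5: fits
  row 6: fits
  row 7: blocked -> lock at row 6

Answer: 6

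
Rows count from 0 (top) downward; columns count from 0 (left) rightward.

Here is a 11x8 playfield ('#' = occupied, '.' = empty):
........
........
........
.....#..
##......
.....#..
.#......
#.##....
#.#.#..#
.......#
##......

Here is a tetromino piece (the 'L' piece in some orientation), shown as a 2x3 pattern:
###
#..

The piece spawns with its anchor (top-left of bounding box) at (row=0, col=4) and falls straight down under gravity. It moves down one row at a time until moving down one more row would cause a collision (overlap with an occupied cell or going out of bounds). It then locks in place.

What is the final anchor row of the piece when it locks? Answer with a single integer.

Answer: 2

Derivation:
Spawn at (row=0, col=4). Try each row:
  row 0: fits
  row 1: fits
  row 2: fits
  row 3: blocked -> lock at row 2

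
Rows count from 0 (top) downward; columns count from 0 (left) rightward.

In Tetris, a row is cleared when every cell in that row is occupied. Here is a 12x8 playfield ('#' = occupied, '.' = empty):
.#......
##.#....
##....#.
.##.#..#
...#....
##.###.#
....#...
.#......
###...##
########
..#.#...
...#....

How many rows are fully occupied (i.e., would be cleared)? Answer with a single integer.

Answer: 1

Derivation:
Check each row:
  row 0: 7 empty cells -> not full
  row 1: 5 empty cells -> not full
  row 2: 5 empty cells -> not full
  row 3: 4 empty cells -> not full
  row 4: 7 empty cells -> not full
  row 5: 2 empty cells -> not full
  row 6: 7 empty cells -> not full
  row 7: 7 empty cells -> not full
  row 8: 3 empty cells -> not full
  row 9: 0 empty cells -> FULL (clear)
  row 10: 6 empty cells -> not full
  row 11: 7 empty cells -> not full
Total rows cleared: 1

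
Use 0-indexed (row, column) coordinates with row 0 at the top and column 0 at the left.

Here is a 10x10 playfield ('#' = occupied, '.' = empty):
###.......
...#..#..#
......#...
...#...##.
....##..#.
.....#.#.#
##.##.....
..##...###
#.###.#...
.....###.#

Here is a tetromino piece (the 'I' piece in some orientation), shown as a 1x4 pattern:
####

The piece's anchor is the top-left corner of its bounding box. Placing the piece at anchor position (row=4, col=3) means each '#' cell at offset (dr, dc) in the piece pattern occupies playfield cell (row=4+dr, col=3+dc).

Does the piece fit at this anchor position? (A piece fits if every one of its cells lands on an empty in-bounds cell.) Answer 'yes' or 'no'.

Answer: no

Derivation:
Check each piece cell at anchor (4, 3):
  offset (0,0) -> (4,3): empty -> OK
  offset (0,1) -> (4,4): occupied ('#') -> FAIL
  offset (0,2) -> (4,5): occupied ('#') -> FAIL
  offset (0,3) -> (4,6): empty -> OK
All cells valid: no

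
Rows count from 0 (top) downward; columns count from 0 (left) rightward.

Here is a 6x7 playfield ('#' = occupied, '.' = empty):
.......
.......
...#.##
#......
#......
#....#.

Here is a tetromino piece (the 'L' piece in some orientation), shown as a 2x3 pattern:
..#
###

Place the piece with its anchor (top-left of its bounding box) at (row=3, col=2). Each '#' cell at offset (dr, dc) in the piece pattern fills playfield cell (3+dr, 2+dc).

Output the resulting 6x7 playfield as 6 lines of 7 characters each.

Answer: .......
.......
...#.##
#...#..
#.###..
#....#.

Derivation:
Fill (3+0,2+2) = (3,4)
Fill (3+1,2+0) = (4,2)
Fill (3+1,2+1) = (4,3)
Fill (3+1,2+2) = (4,4)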